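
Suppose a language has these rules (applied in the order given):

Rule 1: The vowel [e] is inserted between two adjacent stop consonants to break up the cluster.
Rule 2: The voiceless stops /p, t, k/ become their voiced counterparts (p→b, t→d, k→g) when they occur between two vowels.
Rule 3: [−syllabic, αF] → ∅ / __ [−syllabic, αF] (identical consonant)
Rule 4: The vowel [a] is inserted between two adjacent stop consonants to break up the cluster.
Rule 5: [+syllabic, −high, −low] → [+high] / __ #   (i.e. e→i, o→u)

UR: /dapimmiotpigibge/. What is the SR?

Rule 1 (stop-cluster e-epenthesis): /t/ and /p/ form a stop–stop cluster, so [e] is inserted between them. /b/ and /g/ form a stop–stop cluster, so [e] is inserted between them. /dapimmiotpigibge/ → dapimmiotepigibege.
Rule 2 (intervocalic voicing): /p/ is a voiceless stop between vowels /a/ and /i/, so it voices to [b]. /t/ is a voiceless stop between vowels /o/ and /e/, so it voices to [d]. /p/ is a voiceless stop between vowels /e/ and /i/, so it voices to [b]. /dapimmiotepigibege/ → dabimmiodebigibege.
Rule 3 (degemination): /mm/ is a geminate; the first /m/ deletes. /dabimmiodebigibege/ → dabimiodebigibege.
Rule 4 (stop-cluster a-epenthesis): no segment meets the environment; /dabimiodebigibege/ is unchanged.
Rule 5 (final vowel raising): /e/ is a mid vowel in word-final position, so it raises to [i]. /dabimiodebigibege/ → dabimiodebigibegi.

dabimiodebigibegi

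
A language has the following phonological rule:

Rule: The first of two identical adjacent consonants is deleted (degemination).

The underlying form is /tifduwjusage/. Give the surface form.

tifduwjusage

No segment of /tifduwjusage/ meets the structural description of the rule, so the form surfaces unchanged.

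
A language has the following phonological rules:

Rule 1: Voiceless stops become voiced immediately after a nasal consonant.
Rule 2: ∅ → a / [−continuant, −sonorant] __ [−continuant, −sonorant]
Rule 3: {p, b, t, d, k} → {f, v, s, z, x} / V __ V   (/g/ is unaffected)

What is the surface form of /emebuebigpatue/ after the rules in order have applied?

emevuevigafasue

Rule 1 (post-nasal voicing): no segment meets the environment; /emebuebigpatue/ is unchanged.
Rule 2 (stop-cluster a-epenthesis): /g/ and /p/ form a stop–stop cluster, so [a] is inserted between them. /emebuebigpatue/ → emebuebigapatue.
Rule 3 (intervocalic spirantization): /b/ is a stop between vowels /e/ and /u/, so it spirantizes to the fricative [v]. /b/ is a stop between vowels /e/ and /i/, so it spirantizes to the fricative [v]. /p/ is a stop between vowels /a/ and /a/, so it spirantizes to the fricative [f]. /t/ is a stop between vowels /a/ and /u/, so it spirantizes to the fricative [s]. /emebuebigapatue/ → emevuevigafasue.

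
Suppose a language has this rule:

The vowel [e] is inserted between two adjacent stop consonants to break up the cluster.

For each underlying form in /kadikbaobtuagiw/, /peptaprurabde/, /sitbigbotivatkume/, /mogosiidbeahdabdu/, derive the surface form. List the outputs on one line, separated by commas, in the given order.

kadikebaobetuagiw, pepetaprurabede, sitebigebotivatekume, mogosiidebeahdabedu

/kadikbaobtuagiw/: /k/ and /b/ form a stop–stop cluster, so [e] is inserted between them. /b/ and /t/ form a stop–stop cluster, so [e] is inserted between them. → [kadikebaobetuagiw].
/peptaprurabde/: /p/ and /t/ form a stop–stop cluster, so [e] is inserted between them. /b/ and /d/ form a stop–stop cluster, so [e] is inserted between them. → [pepetaprurabede].
/sitbigbotivatkume/: /t/ and /b/ form a stop–stop cluster, so [e] is inserted between them. /g/ and /b/ form a stop–stop cluster, so [e] is inserted between them. /t/ and /k/ form a stop–stop cluster, so [e] is inserted between them. → [sitebigebotivatekume].
/mogosiidbeahdabdu/: /d/ and /b/ form a stop–stop cluster, so [e] is inserted between them. /b/ and /d/ form a stop–stop cluster, so [e] is inserted between them. → [mogosiidebeahdabedu].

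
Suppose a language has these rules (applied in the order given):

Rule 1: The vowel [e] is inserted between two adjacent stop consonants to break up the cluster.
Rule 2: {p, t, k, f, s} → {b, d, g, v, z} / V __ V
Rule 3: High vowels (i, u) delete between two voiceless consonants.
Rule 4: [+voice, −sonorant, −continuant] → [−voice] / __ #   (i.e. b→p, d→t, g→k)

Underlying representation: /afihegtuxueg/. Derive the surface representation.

Rule 1 (stop-cluster e-epenthesis): /g/ and /t/ form a stop–stop cluster, so [e] is inserted between them. /afihegtuxueg/ → afihegetuxueg.
Rule 2 (intervocalic voicing): /f/ is a voiceless obstruent between vowels /a/ and /i/, so it voices to [v]. /t/ is a voiceless obstruent between vowels /e/ and /u/, so it voices to [d]. /afihegetuxueg/ → avihegeduxueg.
Rule 3 (high vowel syncope): no segment meets the environment; /avihegeduxueg/ is unchanged.
Rule 4 (final devoicing): /g/ is a voiced stop in word-final position, so it devoices to [k]. /avihegeduxueg/ → avihegeduxuek.

avihegeduxuek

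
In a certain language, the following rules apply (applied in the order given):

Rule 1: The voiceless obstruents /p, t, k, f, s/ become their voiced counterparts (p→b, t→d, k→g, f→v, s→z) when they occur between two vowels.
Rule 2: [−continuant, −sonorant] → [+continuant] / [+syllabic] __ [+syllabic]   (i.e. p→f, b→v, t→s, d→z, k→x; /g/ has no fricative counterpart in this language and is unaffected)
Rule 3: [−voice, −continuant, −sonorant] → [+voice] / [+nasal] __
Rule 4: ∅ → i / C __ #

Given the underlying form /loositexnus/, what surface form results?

Rule 1 (intervocalic voicing): /s/ is a voiceless obstruent between vowels /o/ and /i/, so it voices to [z]. /t/ is a voiceless obstruent between vowels /i/ and /e/, so it voices to [d]. /loositexnus/ → loozidexnus.
Rule 2 (intervocalic spirantization): /d/ is a stop between vowels /i/ and /e/, so it spirantizes to the fricative [z]. /loozidexnus/ → loozizexnus.
Rule 3 (post-nasal voicing): no segment meets the environment; /loozizexnus/ is unchanged.
Rule 4 (final i-epenthesis): the form ends in the consonant /s/, so [i] is inserted word-finally. /loozizexnus/ → loozizexnusi.

loozizexnusi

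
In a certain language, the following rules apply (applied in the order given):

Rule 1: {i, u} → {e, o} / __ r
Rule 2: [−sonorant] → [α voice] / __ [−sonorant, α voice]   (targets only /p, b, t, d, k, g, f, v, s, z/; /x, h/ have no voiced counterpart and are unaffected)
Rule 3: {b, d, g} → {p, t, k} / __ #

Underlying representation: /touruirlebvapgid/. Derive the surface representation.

Rule 1 (pre-rhotic lowering): /u/ is a high vowel immediately before /r/, so it lowers to [o]. /i/ is a high vowel immediately before /r/, so it lowers to [e]. /touruirlebvapgid/ → tooruerlebvapgid.
Rule 2 (regressive voicing assimilation): /p/ precedes the voiced obstruent /g/, so it voices to [b] by assimilation. /tooruerlebvapgid/ → tooruerlebvabgid.
Rule 3 (final devoicing): /d/ is a voiced stop in word-final position, so it devoices to [t]. /tooruerlebvabgid/ → tooruerlebvabgit.

tooruerlebvabgit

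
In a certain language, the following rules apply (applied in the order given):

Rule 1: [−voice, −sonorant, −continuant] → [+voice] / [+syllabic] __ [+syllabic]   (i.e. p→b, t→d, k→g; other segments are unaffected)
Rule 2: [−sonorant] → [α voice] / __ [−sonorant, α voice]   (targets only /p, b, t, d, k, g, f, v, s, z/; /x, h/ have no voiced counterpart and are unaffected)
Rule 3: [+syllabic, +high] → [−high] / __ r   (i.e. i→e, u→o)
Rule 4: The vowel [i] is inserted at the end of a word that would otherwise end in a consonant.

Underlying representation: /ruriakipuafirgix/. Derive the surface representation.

roriagibuafergixi

Rule 1 (intervocalic voicing): /k/ is a voiceless stop between vowels /a/ and /i/, so it voices to [g]. /p/ is a voiceless stop between vowels /i/ and /u/, so it voices to [b]. /ruriakipuafirgix/ → ruriagibuafirgix.
Rule 2 (regressive voicing assimilation): no segment meets the environment; /ruriagibuafirgix/ is unchanged.
Rule 3 (pre-rhotic lowering): /u/ is a high vowel immediately before /r/, so it lowers to [o]. /i/ is a high vowel immediately before /r/, so it lowers to [e]. /ruriagibuafirgix/ → roriagibuafergix.
Rule 4 (final i-epenthesis): the form ends in the consonant /x/, so [i] is inserted word-finally. /roriagibuafergix/ → roriagibuafergixi.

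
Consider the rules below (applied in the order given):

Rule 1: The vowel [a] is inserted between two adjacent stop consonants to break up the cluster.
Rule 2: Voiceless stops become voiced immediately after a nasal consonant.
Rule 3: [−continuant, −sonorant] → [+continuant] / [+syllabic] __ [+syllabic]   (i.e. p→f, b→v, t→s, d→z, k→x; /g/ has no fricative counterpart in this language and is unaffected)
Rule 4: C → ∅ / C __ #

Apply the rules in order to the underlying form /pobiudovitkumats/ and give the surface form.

Rule 1 (stop-cluster a-epenthesis): /t/ and /k/ form a stop–stop cluster, so [a] is inserted between them. /pobiudovitkumats/ → pobiudovitakumats.
Rule 2 (post-nasal voicing): no segment meets the environment; /pobiudovitakumats/ is unchanged.
Rule 3 (intervocalic spirantization): /b/ is a stop between vowels /o/ and /i/, so it spirantizes to the fricative [v]. /d/ is a stop between vowels /u/ and /o/, so it spirantizes to the fricative [z]. /t/ is a stop between vowels /i/ and /a/, so it spirantizes to the fricative [s]. /k/ is a stop between vowels /a/ and /u/, so it spirantizes to the fricative [x]. /pobiudovitakumats/ → poviuzovisaxumats.
Rule 4 (final cluster simplification): /s/ is the second consonant of a word-final cluster /ts/, so it deletes. /poviuzovisaxumats/ → poviuzovisaxumat.

poviuzovisaxumat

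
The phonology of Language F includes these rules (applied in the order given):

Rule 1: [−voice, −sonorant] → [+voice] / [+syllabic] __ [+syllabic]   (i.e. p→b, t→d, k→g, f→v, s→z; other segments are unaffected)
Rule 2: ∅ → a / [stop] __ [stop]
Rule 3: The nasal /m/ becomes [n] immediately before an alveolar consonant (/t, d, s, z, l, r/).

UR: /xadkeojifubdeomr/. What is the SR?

Rule 1 (intervocalic voicing): /f/ is a voiceless obstruent between vowels /i/ and /u/, so it voices to [v]. /xadkeojifubdeomr/ → xadkeojivubdeomr.
Rule 2 (stop-cluster a-epenthesis): /d/ and /k/ form a stop–stop cluster, so [a] is inserted between them. /b/ and /d/ form a stop–stop cluster, so [a] is inserted between them. /xadkeojivubdeomr/ → xadakeojivubadeomr.
Rule 3 (nasal place assimilation): /m/ precedes the alveolar consonant /r/, so it assimilates in place to [n]. /xadakeojivubadeomr/ → xadakeojivubadeonr.

xadakeojivubadeonr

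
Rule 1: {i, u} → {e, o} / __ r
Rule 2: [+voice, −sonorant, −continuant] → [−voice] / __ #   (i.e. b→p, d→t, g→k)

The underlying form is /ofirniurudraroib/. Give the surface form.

Rule 1 (pre-rhotic lowering): /i/ is a high vowel immediately before /r/, so it lowers to [e]. /u/ is a high vowel immediately before /r/, so it lowers to [o]. /ofirniurudraroib/ → oferniorudraroib.
Rule 2 (final devoicing): /b/ is a voiced stop in word-final position, so it devoices to [p]. /oferniorudraroib/ → oferniorudraroip.

oferniorudraroip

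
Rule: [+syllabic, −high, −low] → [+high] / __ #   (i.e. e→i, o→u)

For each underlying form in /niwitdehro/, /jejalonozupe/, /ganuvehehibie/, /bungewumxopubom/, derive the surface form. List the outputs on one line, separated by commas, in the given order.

niwitdehru, jejalonozupi, ganuvehehibii, bungewumxopubom

/niwitdehro/: /o/ is a mid vowel in word-final position, so it raises to [u]. → [niwitdehru].
/jejalonozupe/: /e/ is a mid vowel in word-final position, so it raises to [i]. → [jejalonozupi].
/ganuvehehibie/: /e/ is a mid vowel in word-final position, so it raises to [i]. → [ganuvehehibii].
/bungewumxopubom/: the rule's environment is not met; surfaces unchanged as [bungewumxopubom].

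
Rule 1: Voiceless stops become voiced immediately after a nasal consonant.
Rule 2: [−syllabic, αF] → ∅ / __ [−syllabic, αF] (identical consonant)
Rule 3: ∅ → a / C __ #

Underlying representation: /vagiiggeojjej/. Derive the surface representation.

Rule 1 (post-nasal voicing): no segment meets the environment; /vagiiggeojjej/ is unchanged.
Rule 2 (degemination): /gg/ is a geminate; the first /g/ deletes. /jj/ is a geminate; the first /j/ deletes. /vagiiggeojjej/ → vagiigeojej.
Rule 3 (final a-epenthesis): the form ends in the consonant /j/, so [a] is inserted word-finally. /vagiigeojej/ → vagiigeojeja.

vagiigeojeja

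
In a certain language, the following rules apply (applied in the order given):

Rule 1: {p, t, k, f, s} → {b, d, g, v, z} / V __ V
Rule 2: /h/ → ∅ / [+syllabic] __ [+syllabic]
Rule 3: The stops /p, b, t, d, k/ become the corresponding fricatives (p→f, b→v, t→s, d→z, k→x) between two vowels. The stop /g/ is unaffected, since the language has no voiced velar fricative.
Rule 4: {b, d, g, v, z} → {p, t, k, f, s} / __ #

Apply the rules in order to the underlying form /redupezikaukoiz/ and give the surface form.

Rule 1 (intervocalic voicing): /p/ is a voiceless obstruent between vowels /u/ and /e/, so it voices to [b]. /k/ is a voiceless obstruent between vowels /i/ and /a/, so it voices to [g]. /k/ is a voiceless obstruent between vowels /u/ and /o/, so it voices to [g]. /redupezikaukoiz/ → redubezigaugoiz.
Rule 2 (intervocalic h-deletion): no segment meets the environment; /redubezigaugoiz/ is unchanged.
Rule 3 (intervocalic spirantization): /d/ is a stop between vowels /e/ and /u/, so it spirantizes to the fricative [z]. /b/ is a stop between vowels /u/ and /e/, so it spirantizes to the fricative [v]. /redubezigaugoiz/ → rezuvezigaugoiz.
Rule 4 (final devoicing): /z/ is a voiced obstruent in word-final position, so it devoices to [s]. /rezuvezigaugoiz/ → rezuvezigaugois.

rezuvezigaugois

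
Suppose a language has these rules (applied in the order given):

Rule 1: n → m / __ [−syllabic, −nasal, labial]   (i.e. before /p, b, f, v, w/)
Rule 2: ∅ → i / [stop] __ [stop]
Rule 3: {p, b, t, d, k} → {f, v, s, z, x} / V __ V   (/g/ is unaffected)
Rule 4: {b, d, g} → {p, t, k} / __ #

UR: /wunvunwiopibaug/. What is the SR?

wumvumwiofivauk

Rule 1 (nasal place assimilation): /n/ precedes the labial consonant /v/, so it assimilates in place to [m]. /n/ precedes the labial consonant /w/, so it assimilates in place to [m]. /wunvunwiopibaug/ → wumvumwiopibaug.
Rule 2 (stop-cluster i-epenthesis): no segment meets the environment; /wumvumwiopibaug/ is unchanged.
Rule 3 (intervocalic spirantization): /p/ is a stop between vowels /o/ and /i/, so it spirantizes to the fricative [f]. /b/ is a stop between vowels /i/ and /a/, so it spirantizes to the fricative [v]. /wumvumwiopibaug/ → wumvumwiofivaug.
Rule 4 (final devoicing): /g/ is a voiced stop in word-final position, so it devoices to [k]. /wumvumwiofivaug/ → wumvumwiofivauk.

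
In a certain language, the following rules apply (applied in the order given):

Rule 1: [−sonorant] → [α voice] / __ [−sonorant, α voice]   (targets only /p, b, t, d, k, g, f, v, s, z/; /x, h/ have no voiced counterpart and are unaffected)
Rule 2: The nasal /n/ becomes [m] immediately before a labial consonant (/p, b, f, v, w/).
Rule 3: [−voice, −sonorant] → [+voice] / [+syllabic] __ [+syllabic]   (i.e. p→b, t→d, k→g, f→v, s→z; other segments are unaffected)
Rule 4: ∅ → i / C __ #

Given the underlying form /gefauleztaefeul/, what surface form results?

Rule 1 (regressive voicing assimilation): /z/ precedes the voiceless obstruent /t/, so it devoices to [s] by assimilation. /gefauleztaefeul/ → gefaulestaefeul.
Rule 2 (nasal place assimilation): no segment meets the environment; /gefaulestaefeul/ is unchanged.
Rule 3 (intervocalic voicing): /f/ is a voiceless obstruent between vowels /e/ and /a/, so it voices to [v]. /f/ is a voiceless obstruent between vowels /e/ and /e/, so it voices to [v]. /gefaulestaefeul/ → gevaulestaeveul.
Rule 4 (final i-epenthesis): the form ends in the consonant /l/, so [i] is inserted word-finally. /gevaulestaeveul/ → gevaulestaeveuli.

gevaulestaeveuli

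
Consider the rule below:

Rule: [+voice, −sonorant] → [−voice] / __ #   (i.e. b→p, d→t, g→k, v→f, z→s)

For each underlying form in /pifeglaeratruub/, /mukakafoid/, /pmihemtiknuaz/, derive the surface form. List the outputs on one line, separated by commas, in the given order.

/pifeglaeratruub/: /b/ is a voiced obstruent in word-final position, so it devoices to [p]. → [pifeglaeratruup].
/mukakafoid/: /d/ is a voiced obstruent in word-final position, so it devoices to [t]. → [mukakafoit].
/pmihemtiknuaz/: /z/ is a voiced obstruent in word-final position, so it devoices to [s]. → [pmihemtiknuas].

pifeglaeratruup, mukakafoit, pmihemtiknuas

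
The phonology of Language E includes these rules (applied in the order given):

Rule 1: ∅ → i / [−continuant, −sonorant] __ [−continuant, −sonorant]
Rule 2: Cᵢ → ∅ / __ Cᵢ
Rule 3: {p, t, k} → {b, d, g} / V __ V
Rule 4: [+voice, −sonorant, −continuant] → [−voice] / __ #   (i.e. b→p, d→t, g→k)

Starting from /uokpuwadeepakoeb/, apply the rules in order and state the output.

uogibuwadeebagoep

Rule 1 (stop-cluster i-epenthesis): /k/ and /p/ form a stop–stop cluster, so [i] is inserted between them. /uokpuwadeepakoeb/ → uokipuwadeepakoeb.
Rule 2 (degemination): no segment meets the environment; /uokipuwadeepakoeb/ is unchanged.
Rule 3 (intervocalic voicing): /k/ is a voiceless stop between vowels /o/ and /i/, so it voices to [g]. /p/ is a voiceless stop between vowels /i/ and /u/, so it voices to [b]. /p/ is a voiceless stop between vowels /e/ and /a/, so it voices to [b]. /k/ is a voiceless stop between vowels /a/ and /o/, so it voices to [g]. /uokipuwadeepakoeb/ → uogibuwadeebagoeb.
Rule 4 (final devoicing): /b/ is a voiced stop in word-final position, so it devoices to [p]. /uogibuwadeebagoeb/ → uogibuwadeebagoep.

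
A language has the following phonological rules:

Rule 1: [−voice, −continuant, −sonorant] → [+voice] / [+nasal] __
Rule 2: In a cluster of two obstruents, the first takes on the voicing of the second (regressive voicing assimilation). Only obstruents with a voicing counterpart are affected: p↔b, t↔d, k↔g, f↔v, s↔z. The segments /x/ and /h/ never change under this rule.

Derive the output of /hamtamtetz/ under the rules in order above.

hamdamdedz

Rule 1 (post-nasal voicing): /t/ is a voiceless stop immediately after the nasal /m/, so it voices to [d]. /t/ is a voiceless stop immediately after the nasal /m/, so it voices to [d]. /hamtamtetz/ → hamdamdetz.
Rule 2 (regressive voicing assimilation): /t/ precedes the voiced obstruent /z/, so it voices to [d] by assimilation. /hamdamdetz/ → hamdamdedz.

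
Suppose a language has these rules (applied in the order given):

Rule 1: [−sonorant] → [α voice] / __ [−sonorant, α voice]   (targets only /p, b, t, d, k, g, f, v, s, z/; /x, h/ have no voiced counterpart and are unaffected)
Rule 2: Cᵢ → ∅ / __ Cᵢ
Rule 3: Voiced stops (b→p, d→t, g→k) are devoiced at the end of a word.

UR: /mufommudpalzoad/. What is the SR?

Rule 1 (regressive voicing assimilation): /d/ precedes the voiceless obstruent /p/, so it devoices to [t] by assimilation. /mufommudpalzoad/ → mufommutpalzoad.
Rule 2 (degemination): /mm/ is a geminate; the first /m/ deletes. /mufommutpalzoad/ → mufomutpalzoad.
Rule 3 (final devoicing): /d/ is a voiced stop in word-final position, so it devoices to [t]. /mufomutpalzoad/ → mufomutpalzoat.

mufomutpalzoat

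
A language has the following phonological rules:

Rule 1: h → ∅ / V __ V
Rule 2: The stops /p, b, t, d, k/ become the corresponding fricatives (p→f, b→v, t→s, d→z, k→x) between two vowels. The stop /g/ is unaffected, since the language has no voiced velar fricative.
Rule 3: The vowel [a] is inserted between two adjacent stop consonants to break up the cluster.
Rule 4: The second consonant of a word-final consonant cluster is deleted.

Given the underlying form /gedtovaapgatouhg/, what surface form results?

gedatovaapagasouh

Rule 1 (intervocalic h-deletion): no segment meets the environment; /gedtovaapgatouhg/ is unchanged.
Rule 2 (intervocalic spirantization): /t/ is a stop between vowels /a/ and /o/, so it spirantizes to the fricative [s]. /gedtovaapgatouhg/ → gedtovaapgasouhg.
Rule 3 (stop-cluster a-epenthesis): /d/ and /t/ form a stop–stop cluster, so [a] is inserted between them. /p/ and /g/ form a stop–stop cluster, so [a] is inserted between them. /gedtovaapgasouhg/ → gedatovaapagasouhg.
Rule 4 (final cluster simplification): /g/ is the second consonant of a word-final cluster /hg/, so it deletes. /gedatovaapagasouhg/ → gedatovaapagasouh.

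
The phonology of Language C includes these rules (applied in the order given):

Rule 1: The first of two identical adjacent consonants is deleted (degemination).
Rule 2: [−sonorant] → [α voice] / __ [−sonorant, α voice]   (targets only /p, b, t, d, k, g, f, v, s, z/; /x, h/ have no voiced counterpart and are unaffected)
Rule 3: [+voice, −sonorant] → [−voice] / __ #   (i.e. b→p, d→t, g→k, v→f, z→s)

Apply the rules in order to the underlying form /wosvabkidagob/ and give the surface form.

wozvapkidagop

Rule 1 (degemination): no segment meets the environment; /wosvabkidagob/ is unchanged.
Rule 2 (regressive voicing assimilation): /s/ precedes the voiced obstruent /v/, so it voices to [z] by assimilation. /b/ precedes the voiceless obstruent /k/, so it devoices to [p] by assimilation. /wosvabkidagob/ → wozvapkidagob.
Rule 3 (final devoicing): /b/ is a voiced obstruent in word-final position, so it devoices to [p]. /wozvapkidagob/ → wozvapkidagop.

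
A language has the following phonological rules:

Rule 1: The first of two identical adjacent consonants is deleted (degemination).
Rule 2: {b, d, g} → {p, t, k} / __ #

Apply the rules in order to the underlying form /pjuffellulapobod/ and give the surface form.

pjufelulapobot

Rule 1 (degemination): /ff/ is a geminate; the first /f/ deletes. /ll/ is a geminate; the first /l/ deletes. /pjuffellulapobod/ → pjufelulapobod.
Rule 2 (final devoicing): /d/ is a voiced stop in word-final position, so it devoices to [t]. /pjufelulapobod/ → pjufelulapobot.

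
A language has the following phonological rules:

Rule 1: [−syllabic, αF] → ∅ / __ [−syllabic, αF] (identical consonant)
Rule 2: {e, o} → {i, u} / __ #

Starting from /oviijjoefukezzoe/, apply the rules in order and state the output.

Rule 1 (degemination): /jj/ is a geminate; the first /j/ deletes. /zz/ is a geminate; the first /z/ deletes. /oviijjoefukezzoe/ → oviijoefukezoe.
Rule 2 (final vowel raising): /e/ is a mid vowel in word-final position, so it raises to [i]. /oviijoefukezoe/ → oviijoefukezoi.

oviijoefukezoi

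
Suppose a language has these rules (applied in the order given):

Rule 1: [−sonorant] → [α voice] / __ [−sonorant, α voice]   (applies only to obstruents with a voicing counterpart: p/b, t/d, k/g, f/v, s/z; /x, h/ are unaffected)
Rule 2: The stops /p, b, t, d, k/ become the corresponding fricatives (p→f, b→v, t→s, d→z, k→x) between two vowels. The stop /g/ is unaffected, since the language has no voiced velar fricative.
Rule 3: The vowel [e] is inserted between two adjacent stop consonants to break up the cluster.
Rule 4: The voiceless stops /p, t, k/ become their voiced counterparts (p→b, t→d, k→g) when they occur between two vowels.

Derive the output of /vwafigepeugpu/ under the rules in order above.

Rule 1 (regressive voicing assimilation): /g/ precedes the voiceless obstruent /p/, so it devoices to [k] by assimilation. /vwafigepeugpu/ → vwafigepeukpu.
Rule 2 (intervocalic spirantization): /p/ is a stop between vowels /e/ and /e/, so it spirantizes to the fricative [f]. /vwafigepeukpu/ → vwafigefeukpu.
Rule 3 (stop-cluster e-epenthesis): /k/ and /p/ form a stop–stop cluster, so [e] is inserted between them. /vwafigefeukpu/ → vwafigefeukepu.
Rule 4 (intervocalic voicing): /k/ is a voiceless stop between vowels /u/ and /e/, so it voices to [g]. /p/ is a voiceless stop between vowels /e/ and /u/, so it voices to [b]. /vwafigefeukepu/ → vwafigefeugebu.

vwafigefeugebu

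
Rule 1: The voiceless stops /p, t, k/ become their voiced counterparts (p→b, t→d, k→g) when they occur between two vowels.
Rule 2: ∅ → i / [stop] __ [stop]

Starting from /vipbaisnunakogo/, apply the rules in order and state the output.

Rule 1 (intervocalic voicing): /k/ is a voiceless stop between vowels /a/ and /o/, so it voices to [g]. /vipbaisnunakogo/ → vipbaisnunagogo.
Rule 2 (stop-cluster i-epenthesis): /p/ and /b/ form a stop–stop cluster, so [i] is inserted between them. /vipbaisnunagogo/ → vipibaisnunagogo.

vipibaisnunagogo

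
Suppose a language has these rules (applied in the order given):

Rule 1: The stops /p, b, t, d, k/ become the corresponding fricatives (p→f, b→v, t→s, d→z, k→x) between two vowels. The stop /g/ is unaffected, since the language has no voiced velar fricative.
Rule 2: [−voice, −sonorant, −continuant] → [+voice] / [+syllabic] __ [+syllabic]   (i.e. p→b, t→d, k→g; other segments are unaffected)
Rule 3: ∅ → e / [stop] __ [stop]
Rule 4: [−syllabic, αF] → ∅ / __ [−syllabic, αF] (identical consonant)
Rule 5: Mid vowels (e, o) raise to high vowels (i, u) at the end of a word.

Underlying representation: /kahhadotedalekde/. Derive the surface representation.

kahazosezalekedi

Rule 1 (intervocalic spirantization): /d/ is a stop between vowels /a/ and /o/, so it spirantizes to the fricative [z]. /t/ is a stop between vowels /o/ and /e/, so it spirantizes to the fricative [s]. /d/ is a stop between vowels /e/ and /a/, so it spirantizes to the fricative [z]. /kahhadotedalekde/ → kahhazosezalekde.
Rule 2 (intervocalic voicing): no segment meets the environment; /kahhazosezalekde/ is unchanged.
Rule 3 (stop-cluster e-epenthesis): /k/ and /d/ form a stop–stop cluster, so [e] is inserted between them. /kahhazosezalekde/ → kahhazosezalekede.
Rule 4 (degemination): /hh/ is a geminate; the first /h/ deletes. /kahhazosezalekede/ → kahazosezalekede.
Rule 5 (final vowel raising): /e/ is a mid vowel in word-final position, so it raises to [i]. /kahazosezalekede/ → kahazosezalekedi.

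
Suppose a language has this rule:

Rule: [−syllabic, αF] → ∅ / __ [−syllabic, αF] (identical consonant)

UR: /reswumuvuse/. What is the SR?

No segment of /reswumuvuse/ meets the structural description of the rule, so the form surfaces unchanged.

reswumuvuse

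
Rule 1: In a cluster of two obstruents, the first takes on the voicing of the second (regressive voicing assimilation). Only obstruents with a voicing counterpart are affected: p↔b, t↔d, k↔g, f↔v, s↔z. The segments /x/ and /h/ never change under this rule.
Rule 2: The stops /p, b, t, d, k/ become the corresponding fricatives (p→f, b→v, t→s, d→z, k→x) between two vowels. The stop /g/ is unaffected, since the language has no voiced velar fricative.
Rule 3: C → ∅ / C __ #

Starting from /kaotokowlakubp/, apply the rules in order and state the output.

Rule 1 (regressive voicing assimilation): /b/ precedes the voiceless obstruent /p/, so it devoices to [p] by assimilation. /kaotokowlakubp/ → kaotokowlakupp.
Rule 2 (intervocalic spirantization): /t/ is a stop between vowels /o/ and /o/, so it spirantizes to the fricative [s]. /k/ is a stop between vowels /o/ and /o/, so it spirantizes to the fricative [x]. /k/ is a stop between vowels /a/ and /u/, so it spirantizes to the fricative [x]. /kaotokowlakupp/ → kaosoxowlaxupp.
Rule 3 (final cluster simplification): /p/ is the second consonant of a word-final cluster /pp/, so it deletes. /kaosoxowlaxupp/ → kaosoxowlaxup.

kaosoxowlaxup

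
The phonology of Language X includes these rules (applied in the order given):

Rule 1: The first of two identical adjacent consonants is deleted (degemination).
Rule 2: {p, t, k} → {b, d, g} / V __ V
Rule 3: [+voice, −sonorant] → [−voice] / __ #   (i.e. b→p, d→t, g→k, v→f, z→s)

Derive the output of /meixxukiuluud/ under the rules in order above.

meixugiuluut

Rule 1 (degemination): /xx/ is a geminate; the first /x/ deletes. /meixxukiuluud/ → meixukiuluud.
Rule 2 (intervocalic voicing): /k/ is a voiceless stop between vowels /u/ and /i/, so it voices to [g]. /meixukiuluud/ → meixugiuluud.
Rule 3 (final devoicing): /d/ is a voiced obstruent in word-final position, so it devoices to [t]. /meixugiuluud/ → meixugiuluut.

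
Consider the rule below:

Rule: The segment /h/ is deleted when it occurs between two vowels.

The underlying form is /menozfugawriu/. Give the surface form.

menozfugawriu

No segment of /menozfugawriu/ meets the structural description of the rule, so the form surfaces unchanged.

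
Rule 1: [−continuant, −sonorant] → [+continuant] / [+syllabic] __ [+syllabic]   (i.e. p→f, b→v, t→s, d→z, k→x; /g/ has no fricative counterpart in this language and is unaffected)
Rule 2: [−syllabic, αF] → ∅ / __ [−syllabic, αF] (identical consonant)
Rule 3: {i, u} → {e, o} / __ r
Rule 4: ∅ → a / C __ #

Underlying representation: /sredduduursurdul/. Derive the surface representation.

Rule 1 (intervocalic spirantization): /d/ is a stop between vowels /u/ and /u/, so it spirantizes to the fricative [z]. /sredduduursurdul/ → sredduzuursurdul.
Rule 2 (degemination): /dd/ is a geminate; the first /d/ deletes. /sredduzuursurdul/ → sreduzuursurdul.
Rule 3 (pre-rhotic lowering): /u/ is a high vowel immediately before /r/, so it lowers to [o]. /u/ is a high vowel immediately before /r/, so it lowers to [o]. /sreduzuursurdul/ → sreduzuorsordul.
Rule 4 (final a-epenthesis): the form ends in the consonant /l/, so [a] is inserted word-finally. /sreduzuorsordul/ → sreduzuorsordula.

sreduzuorsordula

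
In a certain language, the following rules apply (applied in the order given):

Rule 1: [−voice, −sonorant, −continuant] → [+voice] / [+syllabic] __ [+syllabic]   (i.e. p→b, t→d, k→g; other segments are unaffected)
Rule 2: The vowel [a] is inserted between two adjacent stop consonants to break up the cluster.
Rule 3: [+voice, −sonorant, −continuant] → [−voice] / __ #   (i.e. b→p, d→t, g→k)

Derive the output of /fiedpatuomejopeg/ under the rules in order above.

fiedapaduomejobek

Rule 1 (intervocalic voicing): /t/ is a voiceless stop between vowels /a/ and /u/, so it voices to [d]. /p/ is a voiceless stop between vowels /o/ and /e/, so it voices to [b]. /fiedpatuomejopeg/ → fiedpaduomejobeg.
Rule 2 (stop-cluster a-epenthesis): /d/ and /p/ form a stop–stop cluster, so [a] is inserted between them. /fiedpaduomejobeg/ → fiedapaduomejobeg.
Rule 3 (final devoicing): /g/ is a voiced stop in word-final position, so it devoices to [k]. /fiedapaduomejobeg/ → fiedapaduomejobek.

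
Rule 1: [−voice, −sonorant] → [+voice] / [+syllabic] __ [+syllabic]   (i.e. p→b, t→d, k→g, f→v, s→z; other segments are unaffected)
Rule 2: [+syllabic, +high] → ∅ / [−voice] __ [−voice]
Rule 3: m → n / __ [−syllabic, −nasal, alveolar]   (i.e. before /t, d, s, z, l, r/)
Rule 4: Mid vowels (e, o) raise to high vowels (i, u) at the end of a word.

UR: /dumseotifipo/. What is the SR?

Rule 1 (intervocalic voicing): /t/ is a voiceless obstruent between vowels /o/ and /i/, so it voices to [d]. /f/ is a voiceless obstruent between vowels /i/ and /i/, so it voices to [v]. /p/ is a voiceless obstruent between vowels /i/ and /o/, so it voices to [b]. /dumseotifipo/ → dumseodivibo.
Rule 2 (high vowel syncope): no segment meets the environment; /dumseodivibo/ is unchanged.
Rule 3 (nasal place assimilation): /m/ precedes the alveolar consonant /s/, so it assimilates in place to [n]. /dumseodivibo/ → dunseodivibo.
Rule 4 (final vowel raising): /o/ is a mid vowel in word-final position, so it raises to [u]. /dunseodivibo/ → dunseodivibu.

dunseodivibu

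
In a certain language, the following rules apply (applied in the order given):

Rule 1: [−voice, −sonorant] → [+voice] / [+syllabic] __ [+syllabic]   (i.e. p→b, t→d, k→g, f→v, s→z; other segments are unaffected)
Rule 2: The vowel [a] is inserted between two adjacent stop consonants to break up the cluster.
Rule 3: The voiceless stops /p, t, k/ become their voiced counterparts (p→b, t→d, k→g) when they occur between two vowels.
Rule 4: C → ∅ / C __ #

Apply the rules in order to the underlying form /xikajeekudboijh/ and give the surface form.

xigajeegudaboij

Rule 1 (intervocalic voicing): /k/ is a voiceless obstruent between vowels /i/ and /a/, so it voices to [g]. /k/ is a voiceless obstruent between vowels /e/ and /u/, so it voices to [g]. /xikajeekudboijh/ → xigajeegudboijh.
Rule 2 (stop-cluster a-epenthesis): /d/ and /b/ form a stop–stop cluster, so [a] is inserted between them. /xigajeegudboijh/ → xigajeegudaboijh.
Rule 3 (intervocalic voicing): no segment meets the environment; /xigajeegudaboijh/ is unchanged.
Rule 4 (final cluster simplification): /h/ is the second consonant of a word-final cluster /jh/, so it deletes. /xigajeegudaboijh/ → xigajeegudaboij.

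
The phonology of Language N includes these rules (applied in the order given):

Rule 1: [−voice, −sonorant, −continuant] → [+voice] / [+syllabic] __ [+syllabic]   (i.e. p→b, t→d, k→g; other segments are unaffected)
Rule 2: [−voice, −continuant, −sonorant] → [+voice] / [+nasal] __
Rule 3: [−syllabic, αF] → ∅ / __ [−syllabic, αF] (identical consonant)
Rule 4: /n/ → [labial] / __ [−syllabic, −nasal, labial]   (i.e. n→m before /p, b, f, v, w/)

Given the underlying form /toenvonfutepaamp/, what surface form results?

Rule 1 (intervocalic voicing): /t/ is a voiceless stop between vowels /u/ and /e/, so it voices to [d]. /p/ is a voiceless stop between vowels /e/ and /a/, so it voices to [b]. /toenvonfutepaamp/ → toenvonfudebaamp.
Rule 2 (post-nasal voicing): /p/ is a voiceless stop immediately after the nasal /m/, so it voices to [b]. /toenvonfudebaamp/ → toenvonfudebaamb.
Rule 3 (degemination): no segment meets the environment; /toenvonfudebaamb/ is unchanged.
Rule 4 (nasal place assimilation): /n/ precedes the labial consonant /v/, so it assimilates in place to [m]. /n/ precedes the labial consonant /f/, so it assimilates in place to [m]. /toenvonfudebaamb/ → toemvomfudebaamb.

toemvomfudebaamb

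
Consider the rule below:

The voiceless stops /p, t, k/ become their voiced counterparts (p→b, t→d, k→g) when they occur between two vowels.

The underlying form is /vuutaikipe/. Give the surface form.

/t/ is a voiceless stop between vowels /u/ and /a/, so it voices to [d].
/k/ is a voiceless stop between vowels /i/ and /i/, so it voices to [g].
/p/ is a voiceless stop between vowels /i/ and /e/, so it voices to [b].
Surface form: [vuudaigibe].

vuudaigibe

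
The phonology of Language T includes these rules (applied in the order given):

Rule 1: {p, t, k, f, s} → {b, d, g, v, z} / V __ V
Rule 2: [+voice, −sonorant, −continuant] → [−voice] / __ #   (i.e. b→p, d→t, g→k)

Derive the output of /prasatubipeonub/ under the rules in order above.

prazadubibeonup

Rule 1 (intervocalic voicing): /s/ is a voiceless obstruent between vowels /a/ and /a/, so it voices to [z]. /t/ is a voiceless obstruent between vowels /a/ and /u/, so it voices to [d]. /p/ is a voiceless obstruent between vowels /i/ and /e/, so it voices to [b]. /prasatubipeonub/ → prazadubibeonub.
Rule 2 (final devoicing): /b/ is a voiced stop in word-final position, so it devoices to [p]. /prazadubibeonub/ → prazadubibeonup.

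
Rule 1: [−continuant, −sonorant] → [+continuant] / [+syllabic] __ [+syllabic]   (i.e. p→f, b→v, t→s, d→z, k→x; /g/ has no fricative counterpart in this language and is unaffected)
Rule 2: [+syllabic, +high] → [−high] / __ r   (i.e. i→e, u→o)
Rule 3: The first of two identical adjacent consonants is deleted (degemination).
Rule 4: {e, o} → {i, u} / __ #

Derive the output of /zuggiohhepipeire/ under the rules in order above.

zugiohefifeeri

Rule 1 (intervocalic spirantization): /p/ is a stop between vowels /e/ and /i/, so it spirantizes to the fricative [f]. /p/ is a stop between vowels /i/ and /e/, so it spirantizes to the fricative [f]. /zuggiohhepipeire/ → zuggiohhefifeire.
Rule 2 (pre-rhotic lowering): /i/ is a high vowel immediately before /r/, so it lowers to [e]. /zuggiohhefifeire/ → zuggiohhefifeere.
Rule 3 (degemination): /gg/ is a geminate; the first /g/ deletes. /hh/ is a geminate; the first /h/ deletes. /zuggiohhefifeere/ → zugiohefifeere.
Rule 4 (final vowel raising): /e/ is a mid vowel in word-final position, so it raises to [i]. /zugiohefifeere/ → zugiohefifeeri.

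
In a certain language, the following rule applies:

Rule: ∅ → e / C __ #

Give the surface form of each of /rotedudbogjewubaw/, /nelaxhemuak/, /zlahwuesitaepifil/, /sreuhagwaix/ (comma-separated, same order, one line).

/rotedudbogjewubaw/: the form ends in the consonant /w/, so [e] is inserted word-finally. → [rotedudbogjewubawe].
/nelaxhemuak/: the form ends in the consonant /k/, so [e] is inserted word-finally. → [nelaxhemuake].
/zlahwuesitaepifil/: the form ends in the consonant /l/, so [e] is inserted word-finally. → [zlahwuesitaepifile].
/sreuhagwaix/: the form ends in the consonant /x/, so [e] is inserted word-finally. → [sreuhagwaixe].

rotedudbogjewubawe, nelaxhemuake, zlahwuesitaepifile, sreuhagwaixe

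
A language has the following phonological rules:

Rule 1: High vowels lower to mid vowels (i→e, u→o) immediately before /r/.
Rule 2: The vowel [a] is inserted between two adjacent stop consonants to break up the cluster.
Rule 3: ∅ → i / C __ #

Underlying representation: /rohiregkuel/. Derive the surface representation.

roheregakueli

Rule 1 (pre-rhotic lowering): /i/ is a high vowel immediately before /r/, so it lowers to [e]. /rohiregkuel/ → roheregkuel.
Rule 2 (stop-cluster a-epenthesis): /g/ and /k/ form a stop–stop cluster, so [a] is inserted between them. /roheregkuel/ → roheregakuel.
Rule 3 (final i-epenthesis): the form ends in the consonant /l/, so [i] is inserted word-finally. /roheregakuel/ → roheregakueli.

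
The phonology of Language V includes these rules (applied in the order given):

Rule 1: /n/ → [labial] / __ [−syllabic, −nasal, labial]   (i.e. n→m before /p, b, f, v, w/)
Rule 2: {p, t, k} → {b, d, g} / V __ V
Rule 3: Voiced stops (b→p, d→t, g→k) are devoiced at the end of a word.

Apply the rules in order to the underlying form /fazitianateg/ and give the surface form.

Rule 1 (nasal place assimilation): no segment meets the environment; /fazitianateg/ is unchanged.
Rule 2 (intervocalic voicing): /t/ is a voiceless stop between vowels /i/ and /i/, so it voices to [d]. /t/ is a voiceless stop between vowels /a/ and /e/, so it voices to [d]. /fazitianateg/ → fazidianadeg.
Rule 3 (final devoicing): /g/ is a voiced stop in word-final position, so it devoices to [k]. /fazidianadeg/ → fazidianadek.

fazidianadek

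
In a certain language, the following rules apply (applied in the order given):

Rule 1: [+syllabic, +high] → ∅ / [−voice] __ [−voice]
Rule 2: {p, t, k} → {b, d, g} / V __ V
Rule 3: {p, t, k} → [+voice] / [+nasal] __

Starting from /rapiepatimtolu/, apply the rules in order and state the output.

Rule 1 (high vowel syncope): no segment meets the environment; /rapiepatimtolu/ is unchanged.
Rule 2 (intervocalic voicing): /p/ is a voiceless stop between vowels /a/ and /i/, so it voices to [b]. /p/ is a voiceless stop between vowels /e/ and /a/, so it voices to [b]. /t/ is a voiceless stop between vowels /a/ and /i/, so it voices to [d]. /rapiepatimtolu/ → rabiebadimtolu.
Rule 3 (post-nasal voicing): /t/ is a voiceless stop immediately after the nasal /m/, so it voices to [d]. /rabiebadimtolu/ → rabiebadimdolu.

rabiebadimdolu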